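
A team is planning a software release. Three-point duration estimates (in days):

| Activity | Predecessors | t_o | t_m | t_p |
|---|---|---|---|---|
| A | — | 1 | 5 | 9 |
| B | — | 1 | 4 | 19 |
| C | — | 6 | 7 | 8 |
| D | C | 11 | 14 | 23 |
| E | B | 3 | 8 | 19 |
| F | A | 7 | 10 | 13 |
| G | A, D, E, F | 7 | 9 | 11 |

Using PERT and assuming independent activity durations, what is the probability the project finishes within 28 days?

te_A = (1 + 4·5 + 9)/6 = 30/6 = 5; σ²_A = ((9−1)/6)² = 1.778
te_B = (1 + 4·4 + 19)/6 = 36/6 = 6; σ²_B = ((19−1)/6)² = 9.000
te_C = (6 + 4·7 + 8)/6 = 42/6 = 7; σ²_C = ((8−6)/6)² = 0.111
te_D = (11 + 4·14 + 23)/6 = 90/6 = 15; σ²_D = ((23−11)/6)² = 4.000
te_E = (3 + 4·8 + 19)/6 = 54/6 = 9; σ²_E = ((19−3)/6)² = 7.111
te_F = (7 + 4·10 + 13)/6 = 60/6 = 10; σ²_F = ((13−7)/6)² = 1.000
te_G = (7 + 4·9 + 11)/6 = 54/6 = 9; σ²_G = ((11−7)/6)² = 0.444

Forward pass:
ES_A = 0; EF_A = 5
ES_B = 0; EF_B = 6
ES_C = 0; EF_C = 7
ES_D = 7; EF_D = 7+15 = 22
ES_E = 6; EF_E = 6+9 = 15
ES_F = 5; EF_F = 5+10 = 15
ES_G = max(EF_A=5, EF_D=22, EF_E=15, EF_F=15) = 22; EF_G = 22+9 = 31
Expected project duration μ = 31 days. Critical path: C → D → G.

Variance along critical path = 0.111 + 4.000 + 0.444 = 4.556; σ = √4.556 = 2.134 days.
Z = (28 − 31) / 2.134 = -1.406
P(T ≤ 28) = Φ(-1.406) ≈ 0.080

0.080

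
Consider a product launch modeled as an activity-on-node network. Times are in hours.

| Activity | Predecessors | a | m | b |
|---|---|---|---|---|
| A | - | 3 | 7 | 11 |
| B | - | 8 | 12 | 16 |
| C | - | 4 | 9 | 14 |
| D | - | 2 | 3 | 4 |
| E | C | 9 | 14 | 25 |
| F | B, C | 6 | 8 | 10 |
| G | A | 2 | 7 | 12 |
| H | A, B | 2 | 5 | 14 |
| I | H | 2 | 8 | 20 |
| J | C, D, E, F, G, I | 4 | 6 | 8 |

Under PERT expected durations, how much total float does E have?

te_A = (3 + 4·7 + 11)/6 = 42/6 = 7
te_B = (8 + 4·12 + 16)/6 = 72/6 = 12
te_C = (4 + 4·9 + 14)/6 = 54/6 = 9
te_D = (2 + 4·3 + 4)/6 = 18/6 = 3
te_E = (9 + 4·14 + 25)/6 = 90/6 = 15
te_F = (6 + 4·8 + 10)/6 = 48/6 = 8
te_G = (2 + 4·7 + 12)/6 = 42/6 = 7
te_H = (2 + 4·5 + 14)/6 = 36/6 = 6
te_I = (2 + 4·8 + 20)/6 = 54/6 = 9
te_J = (4 + 4·6 + 8)/6 = 36/6 = 6

Forward pass:
ES_A = 0; EF_A = 7
ES_B = 0; EF_B = 12
ES_C = 0; EF_C = 9
ES_D = 0; EF_D = 3
ES_E = 9; EF_E = 9+15 = 24
ES_F = max(EF_B=12, EF_C=9) = 12; EF_F = 12+8 = 20
ES_G = 7; EF_G = 7+7 = 14
ES_H = max(EF_A=7, EF_B=12) = 12; EF_H = 12+6 = 18
ES_I = 18; EF_I = 18+9 = 27
ES_J = max(EF_C=9, EF_D=3, EF_E=24, EF_F=20, EF_G=14, EF_I=27) = 27; EF_J = 27+6 = 33
Expected project duration μ = 33 hours. Critical path: B → H → I → J.

Backward pass:
LF_J = 33; LS_J = 33−6 = 27
LF_I = LS_J = 27; LS_I = 27−9 = 18
LF_H = LS_I = 18; LS_H = 18−6 = 12
LF_G = LS_J = 27; LS_G = 27−7 = 20
LF_F = LS_J = 27; LS_F = 27−8 = 19
LF_E = LS_J = 27; LS_E = 27−15 = 12
LF_D = LS_J = 27; LS_D = 27−3 = 24
LF_C = min(LS_E=12, LS_F=19, LS_J=27) = 12; LS_C = 12−9 = 3
LF_B = min(LS_F=19, LS_H=12) = 12; LS_B = 12−12 = 0
LF_A = min(LS_G=20, LS_H=12) = 12; LS_A = 12−7 = 5
Slack_E = LS_E − ES_E = 12 − 9 = 3

3 hours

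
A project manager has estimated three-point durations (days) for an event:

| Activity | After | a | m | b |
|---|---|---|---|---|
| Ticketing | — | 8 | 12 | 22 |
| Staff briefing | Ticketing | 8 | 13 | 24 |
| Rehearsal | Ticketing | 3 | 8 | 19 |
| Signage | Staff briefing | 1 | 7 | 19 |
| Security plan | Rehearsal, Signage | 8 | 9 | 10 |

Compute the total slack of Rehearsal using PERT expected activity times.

13 days

te_Ticketing = (8 + 4·12 + 22)/6 = 78/6 = 13
te_Staff briefing = (8 + 4·13 + 24)/6 = 84/6 = 14
te_Rehearsal = (3 + 4·8 + 19)/6 = 54/6 = 9
te_Signage = (1 + 4·7 + 19)/6 = 48/6 = 8
te_Security plan = (8 + 4·9 + 10)/6 = 54/6 = 9

Forward pass:
ES_Ticketing = 0; EF_Ticketing = 13
ES_Staff briefing = 13; EF_Staff briefing = 13+14 = 27
ES_Rehearsal = 13; EF_Rehearsal = 13+9 = 22
ES_Signage = 27; EF_Signage = 27+8 = 35
ES_Security plan = max(EF_Rehearsal=22, EF_Signage=35) = 35; EF_Security plan = 35+9 = 44
Expected project duration μ = 44 days. Critical path: Ticketing → Staff briefing → Signage → Security plan.

Backward pass:
LF_Security plan = 44; LS_Security plan = 44−9 = 35
LF_Signage = LS_Security plan = 35; LS_Signage = 35−8 = 27
LF_Rehearsal = LS_Security plan = 35; LS_Rehearsal = 35−9 = 26
LF_Staff briefing = LS_Signage = 27; LS_Staff briefing = 27−14 = 13
LF_Ticketing = min(LS_Staff briefing=13, LS_Rehearsal=26) = 13; LS_Ticketing = 13−13 = 0
Slack_Rehearsal = LS_Rehearsal − ES_Rehearsal = 26 − 13 = 13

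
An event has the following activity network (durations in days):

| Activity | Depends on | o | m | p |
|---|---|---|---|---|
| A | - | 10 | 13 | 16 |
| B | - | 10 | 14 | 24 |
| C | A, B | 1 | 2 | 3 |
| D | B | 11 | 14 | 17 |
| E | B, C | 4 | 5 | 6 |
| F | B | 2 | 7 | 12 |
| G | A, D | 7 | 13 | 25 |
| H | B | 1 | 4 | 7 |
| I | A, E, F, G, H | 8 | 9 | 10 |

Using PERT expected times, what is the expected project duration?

52 days

te_A = (10 + 4·13 + 16)/6 = 78/6 = 13
te_B = (10 + 4·14 + 24)/6 = 90/6 = 15
te_C = (1 + 4·2 + 3)/6 = 12/6 = 2
te_D = (11 + 4·14 + 17)/6 = 84/6 = 14
te_E = (4 + 4·5 + 6)/6 = 30/6 = 5
te_F = (2 + 4·7 + 12)/6 = 42/6 = 7
te_G = (7 + 4·13 + 25)/6 = 84/6 = 14
te_H = (1 + 4·4 + 7)/6 = 24/6 = 4
te_I = (8 + 4·9 + 10)/6 = 54/6 = 9

Forward pass:
ES_A = 0; EF_A = 13
ES_B = 0; EF_B = 15
ES_C = max(EF_A=13, EF_B=15) = 15; EF_C = 15+2 = 17
ES_D = 15; EF_D = 15+14 = 29
ES_E = max(EF_B=15, EF_C=17) = 17; EF_E = 17+5 = 22
ES_F = 15; EF_F = 15+7 = 22
ES_G = max(EF_A=13, EF_D=29) = 29; EF_G = 29+14 = 43
ES_H = 15; EF_H = 15+4 = 19
ES_I = max(EF_A=13, EF_E=22, EF_F=22, EF_G=43, EF_H=19) = 43; EF_I = 43+9 = 52
Expected project duration μ = 52 days. Critical path: B → D → G → I.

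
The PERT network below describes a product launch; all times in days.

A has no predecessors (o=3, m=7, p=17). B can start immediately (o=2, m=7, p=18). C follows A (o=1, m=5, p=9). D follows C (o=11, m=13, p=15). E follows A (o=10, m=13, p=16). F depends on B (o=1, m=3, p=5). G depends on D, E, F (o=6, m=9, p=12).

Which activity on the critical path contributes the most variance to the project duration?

A

te_A = (3 + 4·7 + 17)/6 = 48/6 = 8; σ²_A = ((17−3)/6)² = 5.444
te_B = (2 + 4·7 + 18)/6 = 48/6 = 8; σ²_B = ((18−2)/6)² = 7.111
te_C = (1 + 4·5 + 9)/6 = 30/6 = 5; σ²_C = ((9−1)/6)² = 1.778
te_D = (11 + 4·13 + 15)/6 = 78/6 = 13; σ²_D = ((15−11)/6)² = 0.444
te_E = (10 + 4·13 + 16)/6 = 78/6 = 13; σ²_E = ((16−10)/6)² = 1.000
te_F = (1 + 4·3 + 5)/6 = 18/6 = 3; σ²_F = ((5−1)/6)² = 0.444
te_G = (6 + 4·9 + 12)/6 = 54/6 = 9; σ²_G = ((12−6)/6)² = 1.000

Forward pass:
ES_A = 0; EF_A = 8
ES_B = 0; EF_B = 8
ES_C = 8; EF_C = 8+5 = 13
ES_D = 13; EF_D = 13+13 = 26
ES_E = 8; EF_E = 8+13 = 21
ES_F = 8; EF_F = 8+3 = 11
ES_G = max(EF_D=26, EF_E=21, EF_F=11) = 26; EF_G = 26+9 = 35
Expected project duration μ = 35 days. Critical path: A → C → D → G.

Variances on critical path: σ²_A=5.444, σ²_C=1.778, σ²_D=0.444, σ²_G=1.000.
Largest is σ²_A = 5.444.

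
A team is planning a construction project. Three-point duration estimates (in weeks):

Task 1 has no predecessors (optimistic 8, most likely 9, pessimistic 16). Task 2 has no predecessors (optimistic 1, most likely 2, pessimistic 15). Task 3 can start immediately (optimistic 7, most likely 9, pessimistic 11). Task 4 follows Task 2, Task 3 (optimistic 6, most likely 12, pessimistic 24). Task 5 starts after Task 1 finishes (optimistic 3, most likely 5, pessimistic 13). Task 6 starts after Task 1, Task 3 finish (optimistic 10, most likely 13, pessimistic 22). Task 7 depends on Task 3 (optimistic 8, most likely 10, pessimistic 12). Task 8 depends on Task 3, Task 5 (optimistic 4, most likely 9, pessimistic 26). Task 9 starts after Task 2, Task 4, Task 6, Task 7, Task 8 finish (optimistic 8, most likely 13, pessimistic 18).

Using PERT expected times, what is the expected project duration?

te_Task 1 = (8 + 4·9 + 16)/6 = 60/6 = 10
te_Task 2 = (1 + 4·2 + 15)/6 = 24/6 = 4
te_Task 3 = (7 + 4·9 + 11)/6 = 54/6 = 9
te_Task 4 = (6 + 4·12 + 24)/6 = 78/6 = 13
te_Task 5 = (3 + 4·5 + 13)/6 = 36/6 = 6
te_Task 6 = (10 + 4·13 + 22)/6 = 84/6 = 14
te_Task 7 = (8 + 4·10 + 12)/6 = 60/6 = 10
te_Task 8 = (4 + 4·9 + 26)/6 = 66/6 = 11
te_Task 9 = (8 + 4·13 + 18)/6 = 78/6 = 13

Forward pass:
ES_Task 1 = 0; EF_Task 1 = 10
ES_Task 2 = 0; EF_Task 2 = 4
ES_Task 3 = 0; EF_Task 3 = 9
ES_Task 4 = max(EF_Task 2=4, EF_Task 3=9) = 9; EF_Task 4 = 9+13 = 22
ES_Task 5 = 10; EF_Task 5 = 10+6 = 16
ES_Task 6 = max(EF_Task 1=10, EF_Task 3=9) = 10; EF_Task 6 = 10+14 = 24
ES_Task 7 = 9; EF_Task 7 = 9+10 = 19
ES_Task 8 = max(EF_Task 3=9, EF_Task 5=16) = 16; EF_Task 8 = 16+11 = 27
ES_Task 9 = max(EF_Task 2=4, EF_Task 4=22, EF_Task 6=24, EF_Task 7=19, EF_Task 8=27) = 27; EF_Task 9 = 27+13 = 40
Expected project duration μ = 40 weeks. Critical path: Task 1 → Task 5 → Task 8 → Task 9.

40 weeks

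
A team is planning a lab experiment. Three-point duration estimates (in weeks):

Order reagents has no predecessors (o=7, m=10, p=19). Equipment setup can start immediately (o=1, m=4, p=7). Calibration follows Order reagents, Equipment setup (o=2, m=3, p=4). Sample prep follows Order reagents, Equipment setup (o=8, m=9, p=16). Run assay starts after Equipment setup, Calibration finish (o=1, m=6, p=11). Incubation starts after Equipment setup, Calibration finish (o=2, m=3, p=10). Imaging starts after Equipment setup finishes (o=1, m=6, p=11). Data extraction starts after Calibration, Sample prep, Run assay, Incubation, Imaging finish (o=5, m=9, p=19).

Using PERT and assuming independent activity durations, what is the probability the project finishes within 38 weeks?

0.982

te_Order reagents = (7 + 4·10 + 19)/6 = 66/6 = 11; σ²_Order reagents = ((19−7)/6)² = 4.000
te_Equipment setup = (1 + 4·4 + 7)/6 = 24/6 = 4; σ²_Equipment setup = ((7−1)/6)² = 1.000
te_Calibration = (2 + 4·3 + 4)/6 = 18/6 = 3; σ²_Calibration = ((4−2)/6)² = 0.111
te_Sample prep = (8 + 4·9 + 16)/6 = 60/6 = 10; σ²_Sample prep = ((16−8)/6)² = 1.778
te_Run assay = (1 + 4·6 + 11)/6 = 36/6 = 6; σ²_Run assay = ((11−1)/6)² = 2.778
te_Incubation = (2 + 4·3 + 10)/6 = 24/6 = 4; σ²_Incubation = ((10−2)/6)² = 1.778
te_Imaging = (1 + 4·6 + 11)/6 = 36/6 = 6; σ²_Imaging = ((11−1)/6)² = 2.778
te_Data extraction = (5 + 4·9 + 19)/6 = 60/6 = 10; σ²_Data extraction = ((19−5)/6)² = 5.444

Forward pass:
ES_Order reagents = 0; EF_Order reagents = 11
ES_Equipment setup = 0; EF_Equipment setup = 4
ES_Calibration = max(EF_Order reagents=11, EF_Equipment setup=4) = 11; EF_Calibration = 11+3 = 14
ES_Sample prep = max(EF_Order reagents=11, EF_Equipment setup=4) = 11; EF_Sample prep = 11+10 = 21
ES_Run assay = max(EF_Equipment setup=4, EF_Calibration=14) = 14; EF_Run assay = 14+6 = 20
ES_Incubation = max(EF_Equipment setup=4, EF_Calibration=14) = 14; EF_Incubation = 14+4 = 18
ES_Imaging = 4; EF_Imaging = 4+6 = 10
ES_Data extraction = max(EF_Calibration=14, EF_Sample prep=21, EF_Run assay=20, EF_Incubation=18, EF_Imaging=10) = 21; EF_Data extraction = 21+10 = 31
Expected project duration μ = 31 weeks. Critical path: Order reagents → Sample prep → Data extraction.

Variance along critical path = 4.000 + 1.778 + 5.444 = 11.222; σ = √11.222 = 3.350 weeks.
Z = (38 − 31) / 3.350 = 2.090
P(T ≤ 38) = Φ(2.090) ≈ 0.982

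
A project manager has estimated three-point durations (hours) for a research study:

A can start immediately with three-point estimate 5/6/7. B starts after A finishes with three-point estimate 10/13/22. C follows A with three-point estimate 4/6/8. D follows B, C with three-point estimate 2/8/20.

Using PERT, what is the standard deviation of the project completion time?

3.62 hours

te_A = (5 + 4·6 + 7)/6 = 36/6 = 6; σ²_A = ((7−5)/6)² = 0.111
te_B = (10 + 4·13 + 22)/6 = 84/6 = 14; σ²_B = ((22−10)/6)² = 4.000
te_C = (4 + 4·6 + 8)/6 = 36/6 = 6; σ²_C = ((8−4)/6)² = 0.444
te_D = (2 + 4·8 + 20)/6 = 54/6 = 9; σ²_D = ((20−2)/6)² = 9.000

Forward pass:
ES_A = 0; EF_A = 6
ES_B = 6; EF_B = 6+14 = 20
ES_C = 6; EF_C = 6+6 = 12
ES_D = max(EF_B=20, EF_C=12) = 20; EF_D = 20+9 = 29
Expected project duration μ = 29 hours. Critical path: A → B → D.

Variance along critical path = 0.111 + 4.000 + 9.000 = 13.111
σ = √13.111 = 3.621 hours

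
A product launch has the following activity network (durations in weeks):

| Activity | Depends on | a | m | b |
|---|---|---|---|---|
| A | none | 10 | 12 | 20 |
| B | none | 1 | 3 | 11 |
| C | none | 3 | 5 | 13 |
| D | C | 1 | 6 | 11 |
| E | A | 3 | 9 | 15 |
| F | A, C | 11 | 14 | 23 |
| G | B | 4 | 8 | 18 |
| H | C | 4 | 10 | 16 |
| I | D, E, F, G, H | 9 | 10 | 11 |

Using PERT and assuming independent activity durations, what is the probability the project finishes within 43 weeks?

te_A = (10 + 4·12 + 20)/6 = 78/6 = 13; σ²_A = ((20−10)/6)² = 2.778
te_B = (1 + 4·3 + 11)/6 = 24/6 = 4; σ²_B = ((11−1)/6)² = 2.778
te_C = (3 + 4·5 + 13)/6 = 36/6 = 6; σ²_C = ((13−3)/6)² = 2.778
te_D = (1 + 4·6 + 11)/6 = 36/6 = 6; σ²_D = ((11−1)/6)² = 2.778
te_E = (3 + 4·9 + 15)/6 = 54/6 = 9; σ²_E = ((15−3)/6)² = 4.000
te_F = (11 + 4·14 + 23)/6 = 90/6 = 15; σ²_F = ((23−11)/6)² = 4.000
te_G = (4 + 4·8 + 18)/6 = 54/6 = 9; σ²_G = ((18−4)/6)² = 5.444
te_H = (4 + 4·10 + 16)/6 = 60/6 = 10; σ²_H = ((16−4)/6)² = 4.000
te_I = (9 + 4·10 + 11)/6 = 60/6 = 10; σ²_I = ((11−9)/6)² = 0.111

Forward pass:
ES_A = 0; EF_A = 13
ES_B = 0; EF_B = 4
ES_C = 0; EF_C = 6
ES_D = 6; EF_D = 6+6 = 12
ES_E = 13; EF_E = 13+9 = 22
ES_F = max(EF_A=13, EF_C=6) = 13; EF_F = 13+15 = 28
ES_G = 4; EF_G = 4+9 = 13
ES_H = 6; EF_H = 6+10 = 16
ES_I = max(EF_D=12, EF_E=22, EF_F=28, EF_G=13, EF_H=16) = 28; EF_I = 28+10 = 38
Expected project duration μ = 38 weeks. Critical path: A → F → I.

Variance along critical path = 2.778 + 4.000 + 0.111 = 6.889; σ = √6.889 = 2.625 weeks.
Z = (43 − 38) / 2.625 = 1.905
P(T ≤ 43) = Φ(1.905) ≈ 0.972

0.972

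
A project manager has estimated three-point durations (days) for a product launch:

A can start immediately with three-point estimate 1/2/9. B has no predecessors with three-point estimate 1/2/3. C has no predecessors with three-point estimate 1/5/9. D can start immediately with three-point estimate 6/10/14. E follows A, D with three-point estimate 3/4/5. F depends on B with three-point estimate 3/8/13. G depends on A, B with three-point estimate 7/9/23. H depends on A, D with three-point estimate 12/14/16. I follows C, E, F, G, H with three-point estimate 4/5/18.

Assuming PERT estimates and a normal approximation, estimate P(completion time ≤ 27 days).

te_A = (1 + 4·2 + 9)/6 = 18/6 = 3; σ²_A = ((9−1)/6)² = 1.778
te_B = (1 + 4·2 + 3)/6 = 12/6 = 2; σ²_B = ((3−1)/6)² = 0.111
te_C = (1 + 4·5 + 9)/6 = 30/6 = 5; σ²_C = ((9−1)/6)² = 1.778
te_D = (6 + 4·10 + 14)/6 = 60/6 = 10; σ²_D = ((14−6)/6)² = 1.778
te_E = (3 + 4·4 + 5)/6 = 24/6 = 4; σ²_E = ((5−3)/6)² = 0.111
te_F = (3 + 4·8 + 13)/6 = 48/6 = 8; σ²_F = ((13−3)/6)² = 2.778
te_G = (7 + 4·9 + 23)/6 = 66/6 = 11; σ²_G = ((23−7)/6)² = 7.111
te_H = (12 + 4·14 + 16)/6 = 84/6 = 14; σ²_H = ((16−12)/6)² = 0.444
te_I = (4 + 4·5 + 18)/6 = 42/6 = 7; σ²_I = ((18−4)/6)² = 5.444

Forward pass:
ES_A = 0; EF_A = 3
ES_B = 0; EF_B = 2
ES_C = 0; EF_C = 5
ES_D = 0; EF_D = 10
ES_E = max(EF_A=3, EF_D=10) = 10; EF_E = 10+4 = 14
ES_F = 2; EF_F = 2+8 = 10
ES_G = max(EF_A=3, EF_B=2) = 3; EF_G = 3+11 = 14
ES_H = max(EF_A=3, EF_D=10) = 10; EF_H = 10+14 = 24
ES_I = max(EF_C=5, EF_E=14, EF_F=10, EF_G=14, EF_H=24) = 24; EF_I = 24+7 = 31
Expected project duration μ = 31 days. Critical path: D → H → I.

Variance along critical path = 1.778 + 0.444 + 5.444 = 7.667; σ = √7.667 = 2.769 days.
Z = (27 − 31) / 2.769 = -1.445
P(T ≤ 27) = Φ(-1.445) ≈ 0.074

0.074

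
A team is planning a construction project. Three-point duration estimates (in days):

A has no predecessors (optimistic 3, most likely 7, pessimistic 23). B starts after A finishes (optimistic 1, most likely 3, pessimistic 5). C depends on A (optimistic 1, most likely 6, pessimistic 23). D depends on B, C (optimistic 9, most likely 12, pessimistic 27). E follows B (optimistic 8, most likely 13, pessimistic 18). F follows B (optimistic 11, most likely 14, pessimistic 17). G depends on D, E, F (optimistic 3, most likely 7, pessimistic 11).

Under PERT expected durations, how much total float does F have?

5 days

te_A = (3 + 4·7 + 23)/6 = 54/6 = 9
te_B = (1 + 4·3 + 5)/6 = 18/6 = 3
te_C = (1 + 4·6 + 23)/6 = 48/6 = 8
te_D = (9 + 4·12 + 27)/6 = 84/6 = 14
te_E = (8 + 4·13 + 18)/6 = 78/6 = 13
te_F = (11 + 4·14 + 17)/6 = 84/6 = 14
te_G = (3 + 4·7 + 11)/6 = 42/6 = 7

Forward pass:
ES_A = 0; EF_A = 9
ES_B = 9; EF_B = 9+3 = 12
ES_C = 9; EF_C = 9+8 = 17
ES_D = max(EF_B=12, EF_C=17) = 17; EF_D = 17+14 = 31
ES_E = 12; EF_E = 12+13 = 25
ES_F = 12; EF_F = 12+14 = 26
ES_G = max(EF_D=31, EF_E=25, EF_F=26) = 31; EF_G = 31+7 = 38
Expected project duration μ = 38 days. Critical path: A → C → D → G.

Backward pass:
LF_G = 38; LS_G = 38−7 = 31
LF_F = LS_G = 31; LS_F = 31−14 = 17
LF_E = LS_G = 31; LS_E = 31−13 = 18
LF_D = LS_G = 31; LS_D = 31−14 = 17
LF_C = LS_D = 17; LS_C = 17−8 = 9
LF_B = min(LS_D=17, LS_E=18, LS_F=17) = 17; LS_B = 17−3 = 14
LF_A = min(LS_B=14, LS_C=9) = 9; LS_A = 9−9 = 0
Slack_F = LS_F − ES_F = 17 − 12 = 5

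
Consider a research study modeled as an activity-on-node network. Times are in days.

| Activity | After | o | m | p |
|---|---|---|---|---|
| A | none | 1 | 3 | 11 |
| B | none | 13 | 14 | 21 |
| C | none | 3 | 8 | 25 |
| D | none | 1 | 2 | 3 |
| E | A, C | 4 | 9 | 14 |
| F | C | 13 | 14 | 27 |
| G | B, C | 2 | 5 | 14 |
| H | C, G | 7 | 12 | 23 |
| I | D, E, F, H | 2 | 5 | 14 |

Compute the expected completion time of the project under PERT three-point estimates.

40 days

te_A = (1 + 4·3 + 11)/6 = 24/6 = 4
te_B = (13 + 4·14 + 21)/6 = 90/6 = 15
te_C = (3 + 4·8 + 25)/6 = 60/6 = 10
te_D = (1 + 4·2 + 3)/6 = 12/6 = 2
te_E = (4 + 4·9 + 14)/6 = 54/6 = 9
te_F = (13 + 4·14 + 27)/6 = 96/6 = 16
te_G = (2 + 4·5 + 14)/6 = 36/6 = 6
te_H = (7 + 4·12 + 23)/6 = 78/6 = 13
te_I = (2 + 4·5 + 14)/6 = 36/6 = 6

Forward pass:
ES_A = 0; EF_A = 4
ES_B = 0; EF_B = 15
ES_C = 0; EF_C = 10
ES_D = 0; EF_D = 2
ES_E = max(EF_A=4, EF_C=10) = 10; EF_E = 10+9 = 19
ES_F = 10; EF_F = 10+16 = 26
ES_G = max(EF_B=15, EF_C=10) = 15; EF_G = 15+6 = 21
ES_H = max(EF_C=10, EF_G=21) = 21; EF_H = 21+13 = 34
ES_I = max(EF_D=2, EF_E=19, EF_F=26, EF_H=34) = 34; EF_I = 34+6 = 40
Expected project duration μ = 40 days. Critical path: B → G → H → I.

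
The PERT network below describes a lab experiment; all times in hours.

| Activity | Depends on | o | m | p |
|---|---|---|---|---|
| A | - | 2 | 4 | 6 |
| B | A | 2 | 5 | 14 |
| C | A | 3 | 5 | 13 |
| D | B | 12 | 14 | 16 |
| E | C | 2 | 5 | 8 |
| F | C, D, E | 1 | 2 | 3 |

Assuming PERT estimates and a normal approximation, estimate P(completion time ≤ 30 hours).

0.963

te_A = (2 + 4·4 + 6)/6 = 24/6 = 4; σ²_A = ((6−2)/6)² = 0.444
te_B = (2 + 4·5 + 14)/6 = 36/6 = 6; σ²_B = ((14−2)/6)² = 4.000
te_C = (3 + 4·5 + 13)/6 = 36/6 = 6; σ²_C = ((13−3)/6)² = 2.778
te_D = (12 + 4·14 + 16)/6 = 84/6 = 14; σ²_D = ((16−12)/6)² = 0.444
te_E = (2 + 4·5 + 8)/6 = 30/6 = 5; σ²_E = ((8−2)/6)² = 1.000
te_F = (1 + 4·2 + 3)/6 = 12/6 = 2; σ²_F = ((3−1)/6)² = 0.111

Forward pass:
ES_A = 0; EF_A = 4
ES_B = 4; EF_B = 4+6 = 10
ES_C = 4; EF_C = 4+6 = 10
ES_D = 10; EF_D = 10+14 = 24
ES_E = 10; EF_E = 10+5 = 15
ES_F = max(EF_C=10, EF_D=24, EF_E=15) = 24; EF_F = 24+2 = 26
Expected project duration μ = 26 hours. Critical path: A → B → D → F.

Variance along critical path = 0.444 + 4.000 + 0.444 + 0.111 = 5.000; σ = √5.000 = 2.236 hours.
Z = (30 − 26) / 2.236 = 1.789
P(T ≤ 30) = Φ(1.789) ≈ 0.963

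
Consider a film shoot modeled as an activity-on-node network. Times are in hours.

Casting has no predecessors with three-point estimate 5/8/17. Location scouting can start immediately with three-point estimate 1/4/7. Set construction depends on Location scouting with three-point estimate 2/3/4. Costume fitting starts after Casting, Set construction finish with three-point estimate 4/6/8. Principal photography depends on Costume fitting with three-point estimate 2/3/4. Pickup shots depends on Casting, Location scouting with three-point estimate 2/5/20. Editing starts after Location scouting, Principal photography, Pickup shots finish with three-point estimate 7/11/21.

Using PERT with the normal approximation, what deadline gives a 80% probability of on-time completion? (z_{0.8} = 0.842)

32.7 hours

te_Casting = (5 + 4·8 + 17)/6 = 54/6 = 9; σ²_Casting = ((17−5)/6)² = 4.000
te_Location scouting = (1 + 4·4 + 7)/6 = 24/6 = 4; σ²_Location scouting = ((7−1)/6)² = 1.000
te_Set construction = (2 + 4·3 + 4)/6 = 18/6 = 3; σ²_Set construction = ((4−2)/6)² = 0.111
te_Costume fitting = (4 + 4·6 + 8)/6 = 36/6 = 6; σ²_Costume fitting = ((8−4)/6)² = 0.444
te_Principal photography = (2 + 4·3 + 4)/6 = 18/6 = 3; σ²_Principal photography = ((4−2)/6)² = 0.111
te_Pickup shots = (2 + 4·5 + 20)/6 = 42/6 = 7; σ²_Pickup shots = ((20−2)/6)² = 9.000
te_Editing = (7 + 4·11 + 21)/6 = 72/6 = 12; σ²_Editing = ((21−7)/6)² = 5.444

Forward pass:
ES_Casting = 0; EF_Casting = 9
ES_Location scouting = 0; EF_Location scouting = 4
ES_Set construction = 4; EF_Set construction = 4+3 = 7
ES_Costume fitting = max(EF_Casting=9, EF_Set construction=7) = 9; EF_Costume fitting = 9+6 = 15
ES_Principal photography = 15; EF_Principal photography = 15+3 = 18
ES_Pickup shots = max(EF_Casting=9, EF_Location scouting=4) = 9; EF_Pickup shots = 9+7 = 16
ES_Editing = max(EF_Location scouting=4, EF_Principal photography=18, EF_Pickup shots=16) = 18; EF_Editing = 18+12 = 30
Expected project duration μ = 30 hours. Critical path: Casting → Costume fitting → Principal photography → Editing.

Variance along critical path = 4.000 + 0.444 + 0.111 + 5.444 = 10.000; σ = 3.162 hours.
D = μ + z·σ = 30 + 0.842·3.162 = 32.7 hours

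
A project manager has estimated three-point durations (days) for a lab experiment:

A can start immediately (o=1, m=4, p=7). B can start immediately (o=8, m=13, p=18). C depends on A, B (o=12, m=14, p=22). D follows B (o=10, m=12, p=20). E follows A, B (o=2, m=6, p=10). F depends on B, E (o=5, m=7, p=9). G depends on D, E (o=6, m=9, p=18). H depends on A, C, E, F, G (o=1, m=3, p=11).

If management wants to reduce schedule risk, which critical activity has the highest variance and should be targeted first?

G

te_A = (1 + 4·4 + 7)/6 = 24/6 = 4; σ²_A = ((7−1)/6)² = 1.000
te_B = (8 + 4·13 + 18)/6 = 78/6 = 13; σ²_B = ((18−8)/6)² = 2.778
te_C = (12 + 4·14 + 22)/6 = 90/6 = 15; σ²_C = ((22−12)/6)² = 2.778
te_D = (10 + 4·12 + 20)/6 = 78/6 = 13; σ²_D = ((20−10)/6)² = 2.778
te_E = (2 + 4·6 + 10)/6 = 36/6 = 6; σ²_E = ((10−2)/6)² = 1.778
te_F = (5 + 4·7 + 9)/6 = 42/6 = 7; σ²_F = ((9−5)/6)² = 0.444
te_G = (6 + 4·9 + 18)/6 = 60/6 = 10; σ²_G = ((18−6)/6)² = 4.000
te_H = (1 + 4·3 + 11)/6 = 24/6 = 4; σ²_H = ((11−1)/6)² = 2.778

Forward pass:
ES_A = 0; EF_A = 4
ES_B = 0; EF_B = 13
ES_C = max(EF_A=4, EF_B=13) = 13; EF_C = 13+15 = 28
ES_D = 13; EF_D = 13+13 = 26
ES_E = max(EF_A=4, EF_B=13) = 13; EF_E = 13+6 = 19
ES_F = max(EF_B=13, EF_E=19) = 19; EF_F = 19+7 = 26
ES_G = max(EF_D=26, EF_E=19) = 26; EF_G = 26+10 = 36
ES_H = max(EF_A=4, EF_C=28, EF_E=19, EF_F=26, EF_G=36) = 36; EF_H = 36+4 = 40
Expected project duration μ = 40 days. Critical path: B → D → G → H.

Variances on critical path: σ²_B=2.778, σ²_D=2.778, σ²_G=4.000, σ²_H=2.778.
Largest is σ²_G = 4.000.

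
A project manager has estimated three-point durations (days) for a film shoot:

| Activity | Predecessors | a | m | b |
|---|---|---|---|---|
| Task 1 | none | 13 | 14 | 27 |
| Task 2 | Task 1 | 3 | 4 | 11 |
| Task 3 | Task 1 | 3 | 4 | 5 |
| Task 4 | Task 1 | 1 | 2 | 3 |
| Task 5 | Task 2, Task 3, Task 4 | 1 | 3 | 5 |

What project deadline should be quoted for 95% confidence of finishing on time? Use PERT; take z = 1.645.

te_Task 1 = (13 + 4·14 + 27)/6 = 96/6 = 16; σ²_Task 1 = ((27−13)/6)² = 5.444
te_Task 2 = (3 + 4·4 + 11)/6 = 30/6 = 5; σ²_Task 2 = ((11−3)/6)² = 1.778
te_Task 3 = (3 + 4·4 + 5)/6 = 24/6 = 4; σ²_Task 3 = ((5−3)/6)² = 0.111
te_Task 4 = (1 + 4·2 + 3)/6 = 12/6 = 2; σ²_Task 4 = ((3−1)/6)² = 0.111
te_Task 5 = (1 + 4·3 + 5)/6 = 18/6 = 3; σ²_Task 5 = ((5−1)/6)² = 0.444

Forward pass:
ES_Task 1 = 0; EF_Task 1 = 16
ES_Task 2 = 16; EF_Task 2 = 16+5 = 21
ES_Task 3 = 16; EF_Task 3 = 16+4 = 20
ES_Task 4 = 16; EF_Task 4 = 16+2 = 18
ES_Task 5 = max(EF_Task 2=21, EF_Task 3=20, EF_Task 4=18) = 21; EF_Task 5 = 21+3 = 24
Expected project duration μ = 24 days. Critical path: Task 1 → Task 2 → Task 5.

Variance along critical path = 5.444 + 1.778 + 0.444 = 7.667; σ = 2.769 days.
D = μ + z·σ = 24 + 1.645·2.769 = 28.6 days

28.6 days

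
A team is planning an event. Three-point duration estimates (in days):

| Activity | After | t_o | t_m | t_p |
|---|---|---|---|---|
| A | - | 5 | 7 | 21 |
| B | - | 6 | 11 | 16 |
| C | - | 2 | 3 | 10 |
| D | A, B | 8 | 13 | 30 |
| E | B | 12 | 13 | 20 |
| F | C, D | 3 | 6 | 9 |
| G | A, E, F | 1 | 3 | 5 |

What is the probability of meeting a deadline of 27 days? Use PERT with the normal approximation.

0.028

te_A = (5 + 4·7 + 21)/6 = 54/6 = 9; σ²_A = ((21−5)/6)² = 7.111
te_B = (6 + 4·11 + 16)/6 = 66/6 = 11; σ²_B = ((16−6)/6)² = 2.778
te_C = (2 + 4·3 + 10)/6 = 24/6 = 4; σ²_C = ((10−2)/6)² = 1.778
te_D = (8 + 4·13 + 30)/6 = 90/6 = 15; σ²_D = ((30−8)/6)² = 13.444
te_E = (12 + 4·13 + 20)/6 = 84/6 = 14; σ²_E = ((20−12)/6)² = 1.778
te_F = (3 + 4·6 + 9)/6 = 36/6 = 6; σ²_F = ((9−3)/6)² = 1.000
te_G = (1 + 4·3 + 5)/6 = 18/6 = 3; σ²_G = ((5−1)/6)² = 0.444

Forward pass:
ES_A = 0; EF_A = 9
ES_B = 0; EF_B = 11
ES_C = 0; EF_C = 4
ES_D = max(EF_A=9, EF_B=11) = 11; EF_D = 11+15 = 26
ES_E = 11; EF_E = 11+14 = 25
ES_F = max(EF_C=4, EF_D=26) = 26; EF_F = 26+6 = 32
ES_G = max(EF_A=9, EF_E=25, EF_F=32) = 32; EF_G = 32+3 = 35
Expected project duration μ = 35 days. Critical path: B → D → F → G.

Variance along critical path = 2.778 + 13.444 + 1.000 + 0.444 = 17.667; σ = √17.667 = 4.203 days.
Z = (27 − 35) / 4.203 = -1.903
P(T ≤ 27) = Φ(-1.903) ≈ 0.028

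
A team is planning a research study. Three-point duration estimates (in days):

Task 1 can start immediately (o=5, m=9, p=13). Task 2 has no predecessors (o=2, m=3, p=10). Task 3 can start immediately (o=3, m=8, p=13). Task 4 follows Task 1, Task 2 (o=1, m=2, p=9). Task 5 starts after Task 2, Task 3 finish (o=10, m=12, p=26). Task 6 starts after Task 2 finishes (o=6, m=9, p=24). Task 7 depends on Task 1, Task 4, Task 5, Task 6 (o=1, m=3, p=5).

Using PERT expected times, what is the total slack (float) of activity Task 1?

te_Task 1 = (5 + 4·9 + 13)/6 = 54/6 = 9
te_Task 2 = (2 + 4·3 + 10)/6 = 24/6 = 4
te_Task 3 = (3 + 4·8 + 13)/6 = 48/6 = 8
te_Task 4 = (1 + 4·2 + 9)/6 = 18/6 = 3
te_Task 5 = (10 + 4·12 + 26)/6 = 84/6 = 14
te_Task 6 = (6 + 4·9 + 24)/6 = 66/6 = 11
te_Task 7 = (1 + 4·3 + 5)/6 = 18/6 = 3

Forward pass:
ES_Task 1 = 0; EF_Task 1 = 9
ES_Task 2 = 0; EF_Task 2 = 4
ES_Task 3 = 0; EF_Task 3 = 8
ES_Task 4 = max(EF_Task 1=9, EF_Task 2=4) = 9; EF_Task 4 = 9+3 = 12
ES_Task 5 = max(EF_Task 2=4, EF_Task 3=8) = 8; EF_Task 5 = 8+14 = 22
ES_Task 6 = 4; EF_Task 6 = 4+11 = 15
ES_Task 7 = max(EF_Task 1=9, EF_Task 4=12, EF_Task 5=22, EF_Task 6=15) = 22; EF_Task 7 = 22+3 = 25
Expected project duration μ = 25 days. Critical path: Task 3 → Task 5 → Task 7.

Backward pass:
LF_Task 7 = 25; LS_Task 7 = 25−3 = 22
LF_Task 6 = LS_Task 7 = 22; LS_Task 6 = 22−11 = 11
LF_Task 5 = LS_Task 7 = 22; LS_Task 5 = 22−14 = 8
LF_Task 4 = LS_Task 7 = 22; LS_Task 4 = 22−3 = 19
LF_Task 3 = LS_Task 5 = 8; LS_Task 3 = 8−8 = 0
LF_Task 2 = min(LS_Task 4=19, LS_Task 5=8, LS_Task 6=11) = 8; LS_Task 2 = 8−4 = 4
LF_Task 1 = min(LS_Task 4=19, LS_Task 7=22) = 19; LS_Task 1 = 19−9 = 10
Slack_Task 1 = LS_Task 1 − ES_Task 1 = 10 − 0 = 10

10 days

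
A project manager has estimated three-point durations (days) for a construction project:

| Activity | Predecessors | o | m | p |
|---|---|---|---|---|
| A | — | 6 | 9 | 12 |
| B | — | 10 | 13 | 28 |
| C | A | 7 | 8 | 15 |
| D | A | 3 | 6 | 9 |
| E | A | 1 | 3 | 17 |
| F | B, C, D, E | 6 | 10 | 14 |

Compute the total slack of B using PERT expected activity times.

te_A = (6 + 4·9 + 12)/6 = 54/6 = 9
te_B = (10 + 4·13 + 28)/6 = 90/6 = 15
te_C = (7 + 4·8 + 15)/6 = 54/6 = 9
te_D = (3 + 4·6 + 9)/6 = 36/6 = 6
te_E = (1 + 4·3 + 17)/6 = 30/6 = 5
te_F = (6 + 4·10 + 14)/6 = 60/6 = 10

Forward pass:
ES_A = 0; EF_A = 9
ES_B = 0; EF_B = 15
ES_C = 9; EF_C = 9+9 = 18
ES_D = 9; EF_D = 9+6 = 15
ES_E = 9; EF_E = 9+5 = 14
ES_F = max(EF_B=15, EF_C=18, EF_D=15, EF_E=14) = 18; EF_F = 18+10 = 28
Expected project duration μ = 28 days. Critical path: A → C → F.

Backward pass:
LF_F = 28; LS_F = 28−10 = 18
LF_E = LS_F = 18; LS_E = 18−5 = 13
LF_D = LS_F = 18; LS_D = 18−6 = 12
LF_C = LS_F = 18; LS_C = 18−9 = 9
LF_B = LS_F = 18; LS_B = 18−15 = 3
LF_A = min(LS_C=9, LS_D=12, LS_E=13) = 9; LS_A = 9−9 = 0
Slack_B = LS_B − ES_B = 3 − 0 = 3

3 days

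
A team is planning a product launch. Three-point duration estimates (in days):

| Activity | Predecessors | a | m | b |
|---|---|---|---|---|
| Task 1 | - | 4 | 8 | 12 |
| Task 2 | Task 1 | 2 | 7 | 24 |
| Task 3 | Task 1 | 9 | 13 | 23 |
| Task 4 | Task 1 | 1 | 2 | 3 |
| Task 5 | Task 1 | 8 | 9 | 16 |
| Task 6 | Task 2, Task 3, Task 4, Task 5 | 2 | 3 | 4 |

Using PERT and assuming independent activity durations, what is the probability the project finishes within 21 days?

0.070

te_Task 1 = (4 + 4·8 + 12)/6 = 48/6 = 8; σ²_Task 1 = ((12−4)/6)² = 1.778
te_Task 2 = (2 + 4·7 + 24)/6 = 54/6 = 9; σ²_Task 2 = ((24−2)/6)² = 13.444
te_Task 3 = (9 + 4·13 + 23)/6 = 84/6 = 14; σ²_Task 3 = ((23−9)/6)² = 5.444
te_Task 4 = (1 + 4·2 + 3)/6 = 12/6 = 2; σ²_Task 4 = ((3−1)/6)² = 0.111
te_Task 5 = (8 + 4·9 + 16)/6 = 60/6 = 10; σ²_Task 5 = ((16−8)/6)² = 1.778
te_Task 6 = (2 + 4·3 + 4)/6 = 18/6 = 3; σ²_Task 6 = ((4−2)/6)² = 0.111

Forward pass:
ES_Task 1 = 0; EF_Task 1 = 8
ES_Task 2 = 8; EF_Task 2 = 8+9 = 17
ES_Task 3 = 8; EF_Task 3 = 8+14 = 22
ES_Task 4 = 8; EF_Task 4 = 8+2 = 10
ES_Task 5 = 8; EF_Task 5 = 8+10 = 18
ES_Task 6 = max(EF_Task 2=17, EF_Task 3=22, EF_Task 4=10, EF_Task 5=18) = 22; EF_Task 6 = 22+3 = 25
Expected project duration μ = 25 days. Critical path: Task 1 → Task 3 → Task 6.

Variance along critical path = 1.778 + 5.444 + 0.111 = 7.333; σ = √7.333 = 2.708 days.
Z = (21 − 25) / 2.708 = -1.477
P(T ≤ 21) = Φ(-1.477) ≈ 0.070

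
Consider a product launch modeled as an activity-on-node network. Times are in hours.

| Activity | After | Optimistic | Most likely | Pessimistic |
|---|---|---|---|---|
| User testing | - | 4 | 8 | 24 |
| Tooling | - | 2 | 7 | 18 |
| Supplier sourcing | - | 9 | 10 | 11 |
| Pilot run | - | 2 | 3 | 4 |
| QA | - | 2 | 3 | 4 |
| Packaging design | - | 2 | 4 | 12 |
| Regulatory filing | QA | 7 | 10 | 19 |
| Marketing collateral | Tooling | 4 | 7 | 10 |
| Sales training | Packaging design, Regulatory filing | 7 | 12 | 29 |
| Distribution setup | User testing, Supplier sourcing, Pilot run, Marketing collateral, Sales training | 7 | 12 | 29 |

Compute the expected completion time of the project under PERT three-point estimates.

42 hours

te_User testing = (4 + 4·8 + 24)/6 = 60/6 = 10
te_Tooling = (2 + 4·7 + 18)/6 = 48/6 = 8
te_Supplier sourcing = (9 + 4·10 + 11)/6 = 60/6 = 10
te_Pilot run = (2 + 4·3 + 4)/6 = 18/6 = 3
te_QA = (2 + 4·3 + 4)/6 = 18/6 = 3
te_Packaging design = (2 + 4·4 + 12)/6 = 30/6 = 5
te_Regulatory filing = (7 + 4·10 + 19)/6 = 66/6 = 11
te_Marketing collateral = (4 + 4·7 + 10)/6 = 42/6 = 7
te_Sales training = (7 + 4·12 + 29)/6 = 84/6 = 14
te_Distribution setup = (7 + 4·12 + 29)/6 = 84/6 = 14

Forward pass:
ES_User testing = 0; EF_User testing = 10
ES_Tooling = 0; EF_Tooling = 8
ES_Supplier sourcing = 0; EF_Supplier sourcing = 10
ES_Pilot run = 0; EF_Pilot run = 3
ES_QA = 0; EF_QA = 3
ES_Packaging design = 0; EF_Packaging design = 5
ES_Regulatory filing = 3; EF_Regulatory filing = 3+11 = 14
ES_Marketing collateral = 8; EF_Marketing collateral = 8+7 = 15
ES_Sales training = max(EF_Packaging design=5, EF_Regulatory filing=14) = 14; EF_Sales training = 14+14 = 28
ES_Distribution setup = max(EF_User testing=10, EF_Supplier sourcing=10, EF_Pilot run=3, EF_Marketing collateral=15, EF_Sales training=28) = 28; EF_Distribution setup = 28+14 = 42
Expected project duration μ = 42 hours. Critical path: QA → Regulatory filing → Sales training → Distribution setup.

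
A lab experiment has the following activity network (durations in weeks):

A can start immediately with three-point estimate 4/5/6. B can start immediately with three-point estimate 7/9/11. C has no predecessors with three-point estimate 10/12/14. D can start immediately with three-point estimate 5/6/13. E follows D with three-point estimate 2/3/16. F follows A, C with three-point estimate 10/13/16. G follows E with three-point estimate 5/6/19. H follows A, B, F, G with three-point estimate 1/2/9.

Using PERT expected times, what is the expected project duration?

te_A = (4 + 4·5 + 6)/6 = 30/6 = 5
te_B = (7 + 4·9 + 11)/6 = 54/6 = 9
te_C = (10 + 4·12 + 14)/6 = 72/6 = 12
te_D = (5 + 4·6 + 13)/6 = 42/6 = 7
te_E = (2 + 4·3 + 16)/6 = 30/6 = 5
te_F = (10 + 4·13 + 16)/6 = 78/6 = 13
te_G = (5 + 4·6 + 19)/6 = 48/6 = 8
te_H = (1 + 4·2 + 9)/6 = 18/6 = 3

Forward pass:
ES_A = 0; EF_A = 5
ES_B = 0; EF_B = 9
ES_C = 0; EF_C = 12
ES_D = 0; EF_D = 7
ES_E = 7; EF_E = 7+5 = 12
ES_F = max(EF_A=5, EF_C=12) = 12; EF_F = 12+13 = 25
ES_G = 12; EF_G = 12+8 = 20
ES_H = max(EF_A=5, EF_B=9, EF_F=25, EF_G=20) = 25; EF_H = 25+3 = 28
Expected project duration μ = 28 weeks. Critical path: C → F → H.

28 weeks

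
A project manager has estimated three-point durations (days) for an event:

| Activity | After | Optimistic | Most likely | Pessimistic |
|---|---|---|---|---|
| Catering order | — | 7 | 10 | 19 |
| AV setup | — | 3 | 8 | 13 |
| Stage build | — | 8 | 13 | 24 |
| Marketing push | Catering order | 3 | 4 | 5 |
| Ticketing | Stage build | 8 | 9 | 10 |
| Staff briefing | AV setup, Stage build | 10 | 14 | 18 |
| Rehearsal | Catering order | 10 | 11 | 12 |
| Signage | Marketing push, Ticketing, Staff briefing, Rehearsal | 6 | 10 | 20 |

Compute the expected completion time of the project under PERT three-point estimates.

te_Catering order = (7 + 4·10 + 19)/6 = 66/6 = 11
te_AV setup = (3 + 4·8 + 13)/6 = 48/6 = 8
te_Stage build = (8 + 4·13 + 24)/6 = 84/6 = 14
te_Marketing push = (3 + 4·4 + 5)/6 = 24/6 = 4
te_Ticketing = (8 + 4·9 + 10)/6 = 54/6 = 9
te_Staff briefing = (10 + 4·14 + 18)/6 = 84/6 = 14
te_Rehearsal = (10 + 4·11 + 12)/6 = 66/6 = 11
te_Signage = (6 + 4·10 + 20)/6 = 66/6 = 11

Forward pass:
ES_Catering order = 0; EF_Catering order = 11
ES_AV setup = 0; EF_AV setup = 8
ES_Stage build = 0; EF_Stage build = 14
ES_Marketing push = 11; EF_Marketing push = 11+4 = 15
ES_Ticketing = 14; EF_Ticketing = 14+9 = 23
ES_Staff briefing = max(EF_AV setup=8, EF_Stage build=14) = 14; EF_Staff briefing = 14+14 = 28
ES_Rehearsal = 11; EF_Rehearsal = 11+11 = 22
ES_Signage = max(EF_Marketing push=15, EF_Ticketing=23, EF_Staff briefing=28, EF_Rehearsal=22) = 28; EF_Signage = 28+11 = 39
Expected project duration μ = 39 days. Critical path: Stage build → Staff briefing → Signage.

39 days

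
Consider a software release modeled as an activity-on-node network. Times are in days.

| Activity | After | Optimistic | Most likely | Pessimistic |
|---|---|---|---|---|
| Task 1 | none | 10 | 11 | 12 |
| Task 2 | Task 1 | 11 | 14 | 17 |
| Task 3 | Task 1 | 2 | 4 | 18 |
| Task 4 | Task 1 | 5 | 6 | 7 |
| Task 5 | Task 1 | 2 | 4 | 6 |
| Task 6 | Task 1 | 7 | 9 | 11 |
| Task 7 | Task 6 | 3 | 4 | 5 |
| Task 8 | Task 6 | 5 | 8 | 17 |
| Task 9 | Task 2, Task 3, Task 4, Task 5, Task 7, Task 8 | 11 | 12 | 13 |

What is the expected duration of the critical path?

te_Task 1 = (10 + 4·11 + 12)/6 = 66/6 = 11
te_Task 2 = (11 + 4·14 + 17)/6 = 84/6 = 14
te_Task 3 = (2 + 4·4 + 18)/6 = 36/6 = 6
te_Task 4 = (5 + 4·6 + 7)/6 = 36/6 = 6
te_Task 5 = (2 + 4·4 + 6)/6 = 24/6 = 4
te_Task 6 = (7 + 4·9 + 11)/6 = 54/6 = 9
te_Task 7 = (3 + 4·4 + 5)/6 = 24/6 = 4
te_Task 8 = (5 + 4·8 + 17)/6 = 54/6 = 9
te_Task 9 = (11 + 4·12 + 13)/6 = 72/6 = 12

Forward pass:
ES_Task 1 = 0; EF_Task 1 = 11
ES_Task 2 = 11; EF_Task 2 = 11+14 = 25
ES_Task 3 = 11; EF_Task 3 = 11+6 = 17
ES_Task 4 = 11; EF_Task 4 = 11+6 = 17
ES_Task 5 = 11; EF_Task 5 = 11+4 = 15
ES_Task 6 = 11; EF_Task 6 = 11+9 = 20
ES_Task 7 = 20; EF_Task 7 = 20+4 = 24
ES_Task 8 = 20; EF_Task 8 = 20+9 = 29
ES_Task 9 = max(EF_Task 2=25, EF_Task 3=17, EF_Task 4=17, EF_Task 5=15, EF_Task 7=24, EF_Task 8=29) = 29; EF_Task 9 = 29+12 = 41
Expected project duration μ = 41 days. Critical path: Task 1 → Task 6 → Task 8 → Task 9.

41 days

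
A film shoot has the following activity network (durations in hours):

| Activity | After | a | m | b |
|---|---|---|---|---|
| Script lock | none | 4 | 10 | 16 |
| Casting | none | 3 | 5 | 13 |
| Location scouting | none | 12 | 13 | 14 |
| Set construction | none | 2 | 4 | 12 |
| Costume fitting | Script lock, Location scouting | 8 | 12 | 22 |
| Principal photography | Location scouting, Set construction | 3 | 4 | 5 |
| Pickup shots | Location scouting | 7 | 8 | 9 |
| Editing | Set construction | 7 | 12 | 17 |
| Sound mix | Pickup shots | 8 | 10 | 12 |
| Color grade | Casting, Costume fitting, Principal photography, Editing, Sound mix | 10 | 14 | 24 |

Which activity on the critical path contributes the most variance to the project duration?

Color grade

te_Script lock = (4 + 4·10 + 16)/6 = 60/6 = 10; σ²_Script lock = ((16−4)/6)² = 4.000
te_Casting = (3 + 4·5 + 13)/6 = 36/6 = 6; σ²_Casting = ((13−3)/6)² = 2.778
te_Location scouting = (12 + 4·13 + 14)/6 = 78/6 = 13; σ²_Location scouting = ((14−12)/6)² = 0.111
te_Set construction = (2 + 4·4 + 12)/6 = 30/6 = 5; σ²_Set construction = ((12−2)/6)² = 2.778
te_Costume fitting = (8 + 4·12 + 22)/6 = 78/6 = 13; σ²_Costume fitting = ((22−8)/6)² = 5.444
te_Principal photography = (3 + 4·4 + 5)/6 = 24/6 = 4; σ²_Principal photography = ((5−3)/6)² = 0.111
te_Pickup shots = (7 + 4·8 + 9)/6 = 48/6 = 8; σ²_Pickup shots = ((9−7)/6)² = 0.111
te_Editing = (7 + 4·12 + 17)/6 = 72/6 = 12; σ²_Editing = ((17−7)/6)² = 2.778
te_Sound mix = (8 + 4·10 + 12)/6 = 60/6 = 10; σ²_Sound mix = ((12−8)/6)² = 0.444
te_Color grade = (10 + 4·14 + 24)/6 = 90/6 = 15; σ²_Color grade = ((24−10)/6)² = 5.444

Forward pass:
ES_Script lock = 0; EF_Script lock = 10
ES_Casting = 0; EF_Casting = 6
ES_Location scouting = 0; EF_Location scouting = 13
ES_Set construction = 0; EF_Set construction = 5
ES_Costume fitting = max(EF_Script lock=10, EF_Location scouting=13) = 13; EF_Costume fitting = 13+13 = 26
ES_Principal photography = max(EF_Location scouting=13, EF_Set construction=5) = 13; EF_Principal photography = 13+4 = 17
ES_Pickup shots = 13; EF_Pickup shots = 13+8 = 21
ES_Editing = 5; EF_Editing = 5+12 = 17
ES_Sound mix = 21; EF_Sound mix = 21+10 = 31
ES_Color grade = max(EF_Casting=6, EF_Costume fitting=26, EF_Principal photography=17, EF_Editing=17, EF_Sound mix=31) = 31; EF_Color grade = 31+15 = 46
Expected project duration μ = 46 hours. Critical path: Location scouting → Pickup shots → Sound mix → Color grade.

Variances on critical path: σ²_Location scouting=0.111, σ²_Pickup shots=0.111, σ²_Sound mix=0.444, σ²_Color grade=5.444.
Largest is σ²_Color grade = 5.444.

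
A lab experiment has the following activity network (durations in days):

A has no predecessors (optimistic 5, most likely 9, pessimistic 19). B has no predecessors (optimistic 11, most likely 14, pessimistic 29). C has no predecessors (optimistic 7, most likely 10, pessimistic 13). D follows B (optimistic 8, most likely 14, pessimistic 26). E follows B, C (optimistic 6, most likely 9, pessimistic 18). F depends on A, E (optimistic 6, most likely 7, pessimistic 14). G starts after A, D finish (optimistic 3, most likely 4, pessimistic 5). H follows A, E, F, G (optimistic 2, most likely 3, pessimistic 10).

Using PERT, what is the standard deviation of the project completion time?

te_A = (5 + 4·9 + 19)/6 = 60/6 = 10; σ²_A = ((19−5)/6)² = 5.444
te_B = (11 + 4·14 + 29)/6 = 96/6 = 16; σ²_B = ((29−11)/6)² = 9.000
te_C = (7 + 4·10 + 13)/6 = 60/6 = 10; σ²_C = ((13−7)/6)² = 1.000
te_D = (8 + 4·14 + 26)/6 = 90/6 = 15; σ²_D = ((26−8)/6)² = 9.000
te_E = (6 + 4·9 + 18)/6 = 60/6 = 10; σ²_E = ((18−6)/6)² = 4.000
te_F = (6 + 4·7 + 14)/6 = 48/6 = 8; σ²_F = ((14−6)/6)² = 1.778
te_G = (3 + 4·4 + 5)/6 = 24/6 = 4; σ²_G = ((5−3)/6)² = 0.111
te_H = (2 + 4·3 + 10)/6 = 24/6 = 4; σ²_H = ((10−2)/6)² = 1.778

Forward pass:
ES_A = 0; EF_A = 10
ES_B = 0; EF_B = 16
ES_C = 0; EF_C = 10
ES_D = 16; EF_D = 16+15 = 31
ES_E = max(EF_B=16, EF_C=10) = 16; EF_E = 16+10 = 26
ES_F = max(EF_A=10, EF_E=26) = 26; EF_F = 26+8 = 34
ES_G = max(EF_A=10, EF_D=31) = 31; EF_G = 31+4 = 35
ES_H = max(EF_A=10, EF_E=26, EF_F=34, EF_G=35) = 35; EF_H = 35+4 = 39
Expected project duration μ = 39 days. Critical path: B → D → G → H.

Variance along critical path = 9.000 + 9.000 + 0.111 + 1.778 = 19.889
σ = √19.889 = 4.460 days

4.46 days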